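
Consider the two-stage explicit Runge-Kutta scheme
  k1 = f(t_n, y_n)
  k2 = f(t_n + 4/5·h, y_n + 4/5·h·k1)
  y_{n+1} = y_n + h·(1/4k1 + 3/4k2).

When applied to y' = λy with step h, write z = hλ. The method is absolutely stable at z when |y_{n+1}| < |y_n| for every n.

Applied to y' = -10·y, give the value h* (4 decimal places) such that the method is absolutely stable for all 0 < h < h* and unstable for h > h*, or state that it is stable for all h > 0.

Test eqn y'=λy, z=hλ:
  k1=λy_n ⇒ h·k1=z·y_n;  k2=λ(1+4/5z)y_n ⇒ h·k2=z(1+4/5z)y_n
  y_{n+1}/y_n = 1 + 1/4z + 3/4z(1+4/5z) = 1 + z + 3/5z²
  Hence R(z) = 1 + z + 3/5z².

Find x<0 with |R(x)|<1.
x=-0.58: |R|=0.6218
R=1: x+3/5x²=0 ⇒ x=−5/3=-1.6667; min R=1−1/(4·3/5)=0.5833>−1
Confirm numerically:
  x=-1.317: |R|=0.72369 <1
  x=-0.836: |R|=0.58334 <1
  x=-0.731: |R|=0.58962 <1
  x=-0.690: |R|=0.59566 <1
  x=-2.111: |R|=1.56279 >1
  x=-2.019: |R|=1.42682 >1
Stable set (-1.6667, 0).

(-1.6667,0); λ=-10 ⇒ h* = (5/3)/10 = 0.1667.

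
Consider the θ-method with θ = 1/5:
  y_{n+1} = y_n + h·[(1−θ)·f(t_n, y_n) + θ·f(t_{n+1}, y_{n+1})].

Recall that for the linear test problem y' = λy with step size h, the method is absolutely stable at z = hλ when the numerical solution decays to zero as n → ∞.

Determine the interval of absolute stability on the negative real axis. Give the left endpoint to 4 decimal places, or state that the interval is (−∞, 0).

(-3.3333, 0).

On y'=λy, z=hλ:
  y_{n+1} = y_n + z·[4/5·y_n + 1/5·y_{n+1}] ⇒ (1 − 1/5z)y_{n+1} = (1 + 4/5z)y_n
  so R(z) = (1 + 4/5z)/(1 − 1/5z).

Find x<0 with |R(x)|<1.
x=-0.95: |R|=0.2017
R=−1: 1+4/5x = −1+1/5x ⇒ -3/5x=2 ⇒ x=2/(-3/5)=-3.3333
Confirm numerically:
  x=-3.201: |R|=0.95159 <1
  x=-2.939: |R|=0.85099 <1
  x=-2.726: |R|=0.76417 <1
  x=-2.231: |R|=0.54266 <1
  x=-3.851: |R|=1.17546 >1
  x=-3.564: |R|=1.08080 >1
  x=-3.508: |R|=1.06159 >1
Interval (-3.3333, 0).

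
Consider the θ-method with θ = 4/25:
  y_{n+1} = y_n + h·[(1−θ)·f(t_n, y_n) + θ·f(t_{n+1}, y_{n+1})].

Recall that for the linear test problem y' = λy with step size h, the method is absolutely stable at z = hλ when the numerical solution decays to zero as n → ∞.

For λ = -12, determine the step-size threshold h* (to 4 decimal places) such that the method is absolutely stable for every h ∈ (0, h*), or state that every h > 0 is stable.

(-2.9412,0); λ=-12 ⇒ h* = (50/17)/12 = 0.2451.

Test eqn y'=λy, z=hλ:
  y_{n+1} = y_n + z·[21/25·y_n + 4/25·y_{n+1}] ⇒ (1 − 4/25z)y_{n+1} = (1 + 21/25z)y_n
  R(z) = (1 + 21/25z)/(1 − 4/25z).

Boundary: |R(x)|=1, x<0.
x=-1.61: |R|=0.2802
R=−1: 1+21/25x = −1+4/25x ⇒ -17/25x=2 ⇒ x=2/(-17/25)=-2.9412
Confirm numerically:
  x=-2.641: |R|=0.85651 <1
  x=-2.505: |R|=0.78826 <1
  x=-1.973: |R|=0.49960 <1
  x=-3.512: |R|=1.24851 >1
  x=-3.377: |R|=1.19240 >1
  x=-3.007: |R|=1.03022 >1
So |R|<1 on (-2.9412, 0).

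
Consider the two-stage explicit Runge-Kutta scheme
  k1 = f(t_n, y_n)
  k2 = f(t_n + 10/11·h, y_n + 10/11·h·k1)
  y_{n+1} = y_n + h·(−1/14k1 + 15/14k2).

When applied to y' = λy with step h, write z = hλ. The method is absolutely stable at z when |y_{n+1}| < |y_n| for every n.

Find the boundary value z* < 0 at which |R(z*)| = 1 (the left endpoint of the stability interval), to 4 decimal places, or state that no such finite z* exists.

left endpoint -1.0267.

Set f=λy, z=hλ:
  k1=λy_n ⇒ h·k1=z·y_n;  k2=λ(1+10/11z)y_n ⇒ h·k2=z(1+10/11z)y_n
  y_{n+1}/y_n = 1 − 1/14z + 15/14z(1+10/11z) = 1 + z + 75/77z²
  Hence R(z) = 1 + z + 75/77z².

Need |R(x)|<1, x<0.
x=-0.92: |R|=0.9044
R=1: x+75/77x²=0 ⇒ x=−77/75=-1.0267; min R=1−1/(4·75/77)=0.7433>−1
Confirm numerically:
  x=-0.963: |R|=0.94028 <1
  x=-0.934: |R|=0.91570 <1
  x=-0.727: |R|=0.78780 <1
  x=-0.534: |R|=0.74375 <1
  x=-1.252: |R|=1.27479 >1
  x=-1.224: |R|=1.23526 >1
  x=-1.170: |R|=1.16334 >1
Interval (-1.0267, 0).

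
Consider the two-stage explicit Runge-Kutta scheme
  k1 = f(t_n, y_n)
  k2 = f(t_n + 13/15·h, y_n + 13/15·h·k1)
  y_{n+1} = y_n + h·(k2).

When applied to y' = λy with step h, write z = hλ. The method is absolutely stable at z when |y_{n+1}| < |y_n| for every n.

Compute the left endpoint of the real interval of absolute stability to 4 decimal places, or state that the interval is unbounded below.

left endpoint -1.1538.

On y'=λy, z=hλ:
  k1=λy_n ⇒ h·k1=z·y_n;  k2=λ(1+13/15z)y_n ⇒ h·k2=z(1+13/15z)y_n
  y_{n+1}/y_n = 1 + z(1+13/15z) = 1 + z + 13/15z²
  so R(z) = 1 + z + 13/15z².

Boundary: |R(x)|=1, x<0.
x=-0.79: |R|=0.7509
R=1: x+13/15x²=0 ⇒ x=−15/13=-1.1538; min R=1−1/(4·13/15)=0.7115>−1
Confirm numerically:
  x=-0.566: |R|=0.71164 <1
  x=-0.466: |R|=0.72220 <1
  x=-0.465: |R|=0.72240 <1
  x=-1.547: |R|=1.52711 >1
  x=-1.261: |R|=1.11710 >1
Interval (-1.1538, 0).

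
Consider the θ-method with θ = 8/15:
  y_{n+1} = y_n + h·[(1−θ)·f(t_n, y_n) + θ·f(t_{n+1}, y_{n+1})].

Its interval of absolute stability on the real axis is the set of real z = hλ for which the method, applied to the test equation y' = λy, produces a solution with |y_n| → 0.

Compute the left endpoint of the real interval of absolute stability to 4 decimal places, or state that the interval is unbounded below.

With y'=λy (z=hλ):
  y_{n+1} = y_n + z·[7/15·y_n + 8/15·y_{n+1}] ⇒ (1 − 8/15z)y_{n+1} = (1 + 7/15z)y_n
  ⇒ R(z) = (1 + 7/15z)/(1 − 8/15z).

Find x<0 with |R(x)|<1.
x=-1.57: |R|=0.1455
x=-2: |R|=0.0323
x=-10: |R|=0.5789
x=-100: |R|=0.8405
θ=8/15≥1/2 ⇒ |1+7/15x|<|1−8/15x| ∀x<0 ⇒ unbounded interval.

unbounded; (−∞, 0).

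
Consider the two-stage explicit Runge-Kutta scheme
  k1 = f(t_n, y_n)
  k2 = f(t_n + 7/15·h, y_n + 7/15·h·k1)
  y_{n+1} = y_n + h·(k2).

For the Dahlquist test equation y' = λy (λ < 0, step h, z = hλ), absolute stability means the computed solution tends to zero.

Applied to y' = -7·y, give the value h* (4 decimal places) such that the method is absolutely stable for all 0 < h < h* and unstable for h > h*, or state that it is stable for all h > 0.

(-2.1429,0); λ=-7 ⇒ h* = (15/7)/7 = 0.3061.

Set f=λy, z=hλ:
  k1=λy_n ⇒ h·k1=z·y_n;  k2=λ(1+7/15z)y_n ⇒ h·k2=z(1+7/15z)y_n
  y_{n+1}/y_n = 1 + z(1+7/15z) = 1 + z + 7/15z²
  ⇒ R(z) = 1 + z + 7/15z².

Need |R(x)|<1, x<0.
x=-1.37: |R|=0.5059
R=1: x+7/15x²=0 ⇒ x=−15/7=-2.1429; min R=1−1/(4·7/15)=0.4643>−1
Confirm numerically:
  x=-2.035: |R|=0.89757 <1
  x=-1.698: |R|=0.64750 <1
  x=-1.217: |R|=0.47417 <1
  x=-2.548: |R|=1.48174 >1
  x=-2.343: |R|=1.21884 >1
Stable set (-2.1429, 0).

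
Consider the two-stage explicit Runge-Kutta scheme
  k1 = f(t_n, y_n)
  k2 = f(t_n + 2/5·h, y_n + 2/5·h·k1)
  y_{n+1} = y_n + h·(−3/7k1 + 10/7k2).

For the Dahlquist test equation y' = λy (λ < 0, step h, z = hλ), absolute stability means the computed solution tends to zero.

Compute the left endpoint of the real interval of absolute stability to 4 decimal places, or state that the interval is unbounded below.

left endpoint -1.7500.

Test eqn y'=λy, z=hλ:
  k1=λy_n ⇒ h·k1=z·y_n;  k2=λ(1+2/5z)y_n ⇒ h·k2=z(1+2/5z)y_n
  y_{n+1}/y_n = 1 − 3/7z + 10/7z(1+2/5z) = 1 + z + 4/7z²
  ⇒ R(z) = 1 + z + 4/7z².

Solve |R(x)|<1 on ℝ⁻.
x=-1.74: |R|=0.9901
R=1: x+4/7x²=0 ⇒ x=−7/4=-1.7500; min R=1−1/(4·4/7)=0.5625>−1
Confirm numerically:
  x=-1.698: |R|=0.94955 <1
  x=-1.451: |R|=0.75209 <1
  x=-1.254: |R|=0.64458 <1
  x=-1.023: |R|=0.57502 <1
  x=-2.332: |R|=1.77556 >1
  x=-1.984: |R|=1.26529 >1
  x=-1.884: |R|=1.14426 >1
Interval (-1.7500, 0).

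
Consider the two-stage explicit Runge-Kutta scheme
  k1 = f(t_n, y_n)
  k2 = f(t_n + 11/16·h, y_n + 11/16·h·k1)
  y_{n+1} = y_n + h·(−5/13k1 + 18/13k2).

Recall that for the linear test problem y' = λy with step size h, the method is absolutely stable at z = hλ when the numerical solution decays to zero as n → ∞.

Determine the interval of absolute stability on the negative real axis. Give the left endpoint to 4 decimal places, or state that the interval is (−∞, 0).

Test eqn y'=λy, z=hλ:
  k1=λy_n ⇒ h·k1=z·y_n;  k2=λ(1+11/16z)y_n ⇒ h·k2=z(1+11/16z)y_n
  y_{n+1}/y_n = 1 − 5/13z + 18/13z(1+11/16z) = 1 + z + 99/104z²
  so R(z) = 1 + z + 99/104z².

Need |R(x)|<1, x<0.
x=-1.62: |R|=1.8782
R=1: x+99/104x²=0 ⇒ x=−104/99=-1.0505; min R=1−1/(4·99/104)=0.7374>−1
Confirm numerically:
  x=-0.917: |R|=0.88346 <1
  x=-0.916: |R|=0.88272 <1
  x=-0.605: |R|=0.74343 <1
  x=-1.505: |R|=1.65113 >1
  x=-1.394: |R|=1.45581 >1
Interval (-1.0505, 0).

(-1.0505, 0).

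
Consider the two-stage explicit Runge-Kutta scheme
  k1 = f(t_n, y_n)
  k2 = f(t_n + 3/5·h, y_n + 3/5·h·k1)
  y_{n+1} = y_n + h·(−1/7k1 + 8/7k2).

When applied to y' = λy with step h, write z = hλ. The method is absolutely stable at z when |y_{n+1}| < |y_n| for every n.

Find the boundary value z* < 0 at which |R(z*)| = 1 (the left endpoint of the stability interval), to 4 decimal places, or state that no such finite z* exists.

Set f=λy, z=hλ:
  k1=λy_n ⇒ h·k1=z·y_n;  k2=λ(1+3/5z)y_n ⇒ h·k2=z(1+3/5z)y_n
  y_{n+1}/y_n = 1 − 1/7z + 8/7z(1+3/5z) = 1 + z + 24/35z²
  Hence R(z) = 1 + z + 24/35z².

Need |R(x)|<1, x<0.
x=-0.72: |R|=0.6355
R=1: x+24/35x²=0 ⇒ x=−35/24=-1.4583; min R=1−1/(4·24/35)=0.6354>−1
Confirm numerically:
  x=-1.383: |R|=0.92856 <1
  x=-1.020: |R|=0.69342 <1
  x=-0.681: |R|=0.63701 <1
  x=-1.929: |R|=1.62257 >1
  x=-1.817: |R|=1.44688 >1
  x=-1.788: |R|=1.40419 >1
So |R|<1 on (-1.4583, 0).

left endpoint -1.4583.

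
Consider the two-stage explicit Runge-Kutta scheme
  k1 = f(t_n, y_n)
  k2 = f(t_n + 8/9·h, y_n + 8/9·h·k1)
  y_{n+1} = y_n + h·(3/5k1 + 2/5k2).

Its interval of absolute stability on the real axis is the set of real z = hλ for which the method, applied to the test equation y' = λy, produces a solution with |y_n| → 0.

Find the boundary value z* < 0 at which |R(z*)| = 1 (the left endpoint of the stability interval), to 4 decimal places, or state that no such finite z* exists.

z* = -2.8125.

On y'=λy, z=hλ:
  k1=λy_n ⇒ h·k1=z·y_n;  k2=λ(1+8/9z)y_n ⇒ h·k2=z(1+8/9z)y_n
  y_{n+1}/y_n = 1 + 3/5z + 2/5z(1+8/9z) = 1 + z + 16/45z²
  R(z) = 1 + z + 16/45z².

Find x<0 with |R(x)|<1.
x=-1.66: |R|=0.3198
R=1: x+16/45x²=0 ⇒ x=−45/16=-2.8125; min R=1−1/(4·16/45)=0.2969>−1
Confirm numerically:
  x=-2.505: |R|=0.72612 <1
  x=-1.593: |R|=0.30928 <1
  x=-1.454: |R|=0.29769 <1
  x=-3.301: |R|=1.57335 >1
  x=-3.181: |R|=1.41678 >1
  x=-2.900: |R|=1.09022 >1
So |R|<1 on (-2.8125, 0).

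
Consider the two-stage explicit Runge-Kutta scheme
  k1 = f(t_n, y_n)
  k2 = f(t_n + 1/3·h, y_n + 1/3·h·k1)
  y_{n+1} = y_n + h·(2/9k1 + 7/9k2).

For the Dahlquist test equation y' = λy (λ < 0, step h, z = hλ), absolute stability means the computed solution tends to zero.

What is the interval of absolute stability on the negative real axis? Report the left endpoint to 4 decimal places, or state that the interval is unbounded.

z∈(-3.8571,0).

Test eqn y'=λy, z=hλ:
  k1=λy_n ⇒ h·k1=z·y_n;  k2=λ(1+1/3z)y_n ⇒ h·k2=z(1+1/3z)y_n
  y_{n+1}/y_n = 1 + 2/9z + 7/9z(1+1/3z) = 1 + z + 7/27z²
  so R(z) = 1 + z + 7/27z².

Need |R(x)|<1, x<0.
x=-1.74: |R|=0.0449
R=1: x+7/27x²=0 ⇒ x=−27/7=-3.8571; min R=1−1/(4·7/27)=0.0357>−1
Confirm numerically:
  x=-3.061: |R|=0.36819 <1
  x=-2.424: |R|=0.09935 <1
  x=-2.165: |R|=0.05021 <1
  x=-1.953: |R|=0.03587 <1
  x=-4.330: |R|=1.53083 >1
  x=-4.152: |R|=1.31740 >1
  x=-3.947: |R|=1.09195 >1
Stable set (-3.8571, 0).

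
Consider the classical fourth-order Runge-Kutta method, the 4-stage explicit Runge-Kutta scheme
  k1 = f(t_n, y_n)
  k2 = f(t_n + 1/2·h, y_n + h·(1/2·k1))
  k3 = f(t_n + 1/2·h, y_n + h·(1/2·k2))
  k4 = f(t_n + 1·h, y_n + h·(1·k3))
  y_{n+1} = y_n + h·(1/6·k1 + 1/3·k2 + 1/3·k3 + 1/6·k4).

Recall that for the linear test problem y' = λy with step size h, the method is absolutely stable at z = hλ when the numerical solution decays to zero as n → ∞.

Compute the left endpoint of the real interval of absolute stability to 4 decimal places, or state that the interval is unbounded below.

On y'=λy, z=hλ:
  order 4, 4-stage ⇒ R(z)=1+z+z^2/2+z^3/6+z^4/24
  (e.g. R(-0.88)=0.41861, |R|=0.41861)

Boundary: |R(x)|=1, x<0.
x=-0.88: |R|=0.4186
|R(-3.02)|=1.4155 |R(-1.84)|=0.2921 |R(-1.02)|=0.3684
Bisect:
  x_lo=-3.5193 |R|=2.8003  x_hi=-0.1658 |R|=0.8473
  mid=-1.84251 |R|=0.29261 →hi
  mid=-2.68089 |R|=0.85367 →hi
  mid=-3.10008 |R|=1.58801 →lo
  mid=-2.89048 |R|=1.17052 →lo
  mid=-2.78568 |R|=1.00059 →lo
  mid=-2.73329 |R|=0.92438 →hi
  mid=-2.75948 |R|=0.96178 →hi
  ...
  [-2.78548,-2.78527] ⇒ x*=-2.7853
Interval (-2.7853, 0).

z* = -2.7853.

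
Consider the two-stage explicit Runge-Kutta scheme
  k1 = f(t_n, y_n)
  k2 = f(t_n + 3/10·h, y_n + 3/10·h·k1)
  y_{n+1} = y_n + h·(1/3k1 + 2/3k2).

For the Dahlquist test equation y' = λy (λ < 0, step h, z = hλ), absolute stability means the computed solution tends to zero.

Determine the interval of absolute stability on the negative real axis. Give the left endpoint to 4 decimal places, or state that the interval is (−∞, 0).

Test eqn y'=λy, z=hλ:
  k1=λy_n ⇒ h·k1=z·y_n;  k2=λ(1+3/10z)y_n ⇒ h·k2=z(1+3/10z)y_n
  y_{n+1}/y_n = 1 + 1/3z + 2/3z(1+3/10z) = 1 + z + 1/5z²
  Hence R(z) = 1 + z + 1/5z².

Need |R(x)|<1, x<0.
x=-0.74: |R|=0.3695
R=1: x+1/5x²=0 ⇒ x=−5=-5.0000; min R=1−1/(4·1/5)=-0.2500>−1
Confirm numerically:
  x=-4.215: |R|=0.33824 <1
  x=-4.123: |R|=0.27683 <1
  x=-4.119: |R|=0.27423 <1
  x=-5.587: |R|=1.65591 >1
  x=-5.374: |R|=1.40198 >1
  x=-5.363: |R|=1.38935 >1
Interval (-5.0000, 0).

(-5.0000, 0).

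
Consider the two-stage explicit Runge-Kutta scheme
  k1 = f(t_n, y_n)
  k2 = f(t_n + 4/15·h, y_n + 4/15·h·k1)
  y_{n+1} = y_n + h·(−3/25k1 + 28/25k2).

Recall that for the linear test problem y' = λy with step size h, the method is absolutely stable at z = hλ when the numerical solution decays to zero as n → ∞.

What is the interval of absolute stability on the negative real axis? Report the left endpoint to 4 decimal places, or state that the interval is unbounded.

(-3.3482, 0).

Test eqn y'=λy, z=hλ:
  k1=λy_n ⇒ h·k1=z·y_n;  k2=λ(1+4/15z)y_n ⇒ h·k2=z(1+4/15z)y_n
  y_{n+1}/y_n = 1 − 3/25z + 28/25z(1+4/15z) = 1 + z + 112/375z²
  so R(z) = 1 + z + 112/375z².

Find x<0 with |R(x)|<1.
x=-1.64: |R|=0.1633
R=1: x+112/375x²=0 ⇒ x=−375/112=-3.3482; min R=1−1/(4·112/375)=0.1629>−1
Confirm numerically:
  x=-2.573: |R|=0.40427 <1
  x=-1.803: |R|=0.16791 <1
  x=-1.715: |R|=0.16345 <1
  x=-1.587: |R|=0.16521 <1
  x=-3.771: |R|=1.47617 >1
  x=-3.678: |R|=1.36227 >1
  x=-3.393: |R|=1.04538 >1
Stable set (-3.3482, 0).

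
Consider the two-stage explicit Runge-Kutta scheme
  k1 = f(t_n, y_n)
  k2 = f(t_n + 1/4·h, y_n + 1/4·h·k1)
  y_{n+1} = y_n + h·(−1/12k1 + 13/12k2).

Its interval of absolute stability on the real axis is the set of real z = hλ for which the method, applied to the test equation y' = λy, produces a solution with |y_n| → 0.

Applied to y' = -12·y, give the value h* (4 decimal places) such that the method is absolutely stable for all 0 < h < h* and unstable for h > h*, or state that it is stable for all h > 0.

Set f=λy, z=hλ:
  k1=λy_n ⇒ h·k1=z·y_n;  k2=λ(1+1/4z)y_n ⇒ h·k2=z(1+1/4z)y_n
  y_{n+1}/y_n = 1 − 1/12z + 13/12z(1+1/4z) = 1 + z + 13/48z²
  R(z) = 1 + z + 13/48z².

Find x<0 with |R(x)|<1.
x=-1.7: |R|=0.0827
R=1: x+13/48x²=0 ⇒ x=−48/13=-3.6923; min R=1−1/(4·13/48)=0.0769>−1
Confirm numerically:
  x=-3.436: |R|=0.76148 <1
  x=-3.175: |R|=0.55517 <1
  x=-2.751: |R|=0.29867 <1
  x=-2.255: |R|=0.12219 <1
  x=-4.081: |R|=1.42961 >1
  x=-3.895: |R|=1.21382 >1
Interval (-3.6923, 0).

(-3.6923,0); λ=-12 ⇒ h* = (48/13)/12 = 0.3077.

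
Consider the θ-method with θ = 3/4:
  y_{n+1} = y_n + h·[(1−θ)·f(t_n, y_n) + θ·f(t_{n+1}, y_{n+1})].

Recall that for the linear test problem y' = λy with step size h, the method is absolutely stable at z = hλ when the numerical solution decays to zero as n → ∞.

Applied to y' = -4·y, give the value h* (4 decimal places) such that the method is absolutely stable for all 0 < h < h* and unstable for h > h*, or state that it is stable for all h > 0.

On y'=λy, z=hλ:
  y_{n+1} = y_n + z·[1/4·y_n + 3/4·y_{n+1}] ⇒ (1 − 3/4z)y_{n+1} = (1 + 1/4z)y_n
  ⇒ R(z) = (1 + 1/4z)/(1 − 3/4z).

Solve |R(x)|<1 on ℝ⁻.
x=-1.53: |R|=0.2875
x=-2: |R|=0.2000
x=-10: |R|=0.1765
x=-100: |R|=0.3158
θ=3/4≥1/2 ⇒ |1+1/4x|<|1−3/4x| ∀x<0 ⇒ stable on all of ℝ⁻.

unbounded; (−∞, 0). Any h>0 works for λ=-4.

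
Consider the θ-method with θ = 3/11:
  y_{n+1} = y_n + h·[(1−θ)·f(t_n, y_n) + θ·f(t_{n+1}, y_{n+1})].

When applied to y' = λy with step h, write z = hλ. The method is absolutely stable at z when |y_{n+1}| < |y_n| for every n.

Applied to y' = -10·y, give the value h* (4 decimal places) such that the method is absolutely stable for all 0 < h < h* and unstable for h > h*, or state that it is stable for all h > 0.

(-4.4000,0); λ=-10 ⇒ h* = (22/5)/10 = 0.4400.

Set f=λy, z=hλ:
  y_{n+1} = y_n + z·[8/11·y_n + 3/11·y_{n+1}] ⇒ (1 − 3/11z)y_{n+1} = (1 + 8/11z)y_n
  Hence R(z) = (1 + 8/11z)/(1 − 3/11z).

Solve |R(x)|<1 on ℝ⁻.
x=-0.6: |R|=0.4844
R=−1: 1+8/11x = −1+3/11x ⇒ -5/11x=2 ⇒ x=2/(-5/11)=-4.4000
Confirm numerically:
  x=-3.667: |R|=0.83342 <1
  x=-2.895: |R|=0.61773 <1
  x=-2.703: |R|=0.55597 <1
  x=-1.990: |R|=0.28992 <1
  x=-4.912: |R|=1.09947 >1
  x=-4.529: |R|=1.02623 >1
  x=-4.465: |R|=1.01332 >1
Stable set (-4.4000, 0).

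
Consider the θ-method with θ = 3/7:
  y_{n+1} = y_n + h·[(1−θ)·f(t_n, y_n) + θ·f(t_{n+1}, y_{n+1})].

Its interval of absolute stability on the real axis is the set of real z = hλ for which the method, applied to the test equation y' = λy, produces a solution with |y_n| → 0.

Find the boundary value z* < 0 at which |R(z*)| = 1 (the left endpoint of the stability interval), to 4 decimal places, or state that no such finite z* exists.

On y'=λy, z=hλ:
  y_{n+1} = y_n + z·[4/7·y_n + 3/7·y_{n+1}] ⇒ (1 − 3/7z)y_{n+1} = (1 + 4/7z)y_n
  Hence R(z) = (1 + 4/7z)/(1 − 3/7z).

Boundary: |R(x)|=1, x<0.
x=-1.28: |R|=0.1734
R=−1: 1+4/7x = −1+3/7x ⇒ -1/7x=2 ⇒ x=2/(-1/7)=-14.0000
Confirm numerically:
  x=-10.334: |R|=0.90353 <1
  x=-7.499: |R|=0.77960 <1
  x=-7.231: |R|=0.76409 <1
  x=-7.149: |R|=0.75917 <1
  x=-14.461: |R|=1.00915 >1
  x=-14.393: |R|=1.00783 >1
  x=-14.043: |R|=1.00088 >1
So |R|<1 on (-14.0000, 0).

z* = -14.0000.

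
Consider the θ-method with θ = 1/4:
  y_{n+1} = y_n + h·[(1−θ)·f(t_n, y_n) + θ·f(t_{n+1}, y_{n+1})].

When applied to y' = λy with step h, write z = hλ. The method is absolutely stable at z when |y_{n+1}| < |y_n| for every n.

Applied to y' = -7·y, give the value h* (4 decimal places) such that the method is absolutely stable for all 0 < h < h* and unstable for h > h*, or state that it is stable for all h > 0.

On y'=λy, z=hλ:
  y_{n+1} = y_n + z·[3/4·y_n + 1/4·y_{n+1}] ⇒ (1 − 1/4z)y_{n+1} = (1 + 3/4z)y_n
  ⇒ R(z) = (1 + 3/4z)/(1 − 1/4z).

Boundary: |R(x)|=1, x<0.
x=-1.76: |R|=0.2222
R=−1: 1+3/4x = −1+1/4x ⇒ -1/2x=2 ⇒ x=2/(-1/2)=-4.0000
Confirm numerically:
  x=-3.165: |R|=0.76692 <1
  x=-2.999: |R|=0.71396 <1
  x=-1.892: |R|=0.28445 <1
  x=-1.793: |R|=0.23805 <1
  x=-4.583: |R|=1.13585 >1
  x=-4.182: |R|=1.04449 >1
  x=-4.086: |R|=1.02127 >1
So |R|<1 on (-4.0000, 0).

(-4.0000,0); λ=-7 ⇒ h* = (4)/7 = 0.5714.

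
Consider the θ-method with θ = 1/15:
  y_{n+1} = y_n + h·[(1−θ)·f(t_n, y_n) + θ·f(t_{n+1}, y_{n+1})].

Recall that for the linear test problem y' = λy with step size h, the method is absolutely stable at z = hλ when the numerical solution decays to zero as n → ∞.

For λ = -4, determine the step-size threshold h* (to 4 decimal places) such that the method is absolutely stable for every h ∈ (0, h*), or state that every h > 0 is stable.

(-2.3077,0); λ=-4 ⇒ h* = (30/13)/4 = 0.5769.

Set f=λy, z=hλ:
  y_{n+1} = y_n + z·[14/15·y_n + 1/15·y_{n+1}] ⇒ (1 − 1/15z)y_{n+1} = (1 + 14/15z)y_n
  Hence R(z) = (1 + 14/15z)/(1 − 1/15z).

Find x<0 with |R(x)|<1.
x=-1.29: |R|=0.1878
R=−1: 1+14/15x = −1+1/15x ⇒ -13/15x=2 ⇒ x=2/(-13/15)=-2.3077
Confirm numerically:
  x=-2.281: |R|=0.97992 <1
  x=-2.002: |R|=0.76626 <1
  x=-1.128: |R|=0.04911 <1
  x=-2.610: |R|=1.22317 >1
  x=-2.359: |R|=1.03842 >1
Stable set (-2.3077, 0).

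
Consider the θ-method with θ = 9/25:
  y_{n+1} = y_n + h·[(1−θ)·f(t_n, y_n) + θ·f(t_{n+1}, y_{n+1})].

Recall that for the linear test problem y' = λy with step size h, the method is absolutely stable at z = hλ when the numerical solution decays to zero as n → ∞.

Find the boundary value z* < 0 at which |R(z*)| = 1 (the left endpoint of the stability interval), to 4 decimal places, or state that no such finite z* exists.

left endpoint -7.1429.

Set f=λy, z=hλ:
  y_{n+1} = y_n + z·[16/25·y_n + 9/25·y_{n+1}] ⇒ (1 − 9/25z)y_{n+1} = (1 + 16/25z)y_n
  Hence R(z) = (1 + 16/25z)/(1 − 9/25z).

Find x<0 with |R(x)|<1.
x=-1.62: |R|=0.0232
R=−1: 1+16/25x = −1+9/25x ⇒ -7/25x=2 ⇒ x=2/(-7/25)=-7.1429
Confirm numerically:
  x=-6.555: |R|=0.95101 <1
  x=-5.972: |R|=0.89592 <1
  x=-5.776: |R|=0.87571 <1
  x=-4.614: |R|=0.73391 <1
  x=-7.629: |R|=1.03633 >1
  x=-7.498: |R|=1.02688 >1
  x=-7.323: |R|=1.01387 >1
So |R|<1 on (-7.1429, 0).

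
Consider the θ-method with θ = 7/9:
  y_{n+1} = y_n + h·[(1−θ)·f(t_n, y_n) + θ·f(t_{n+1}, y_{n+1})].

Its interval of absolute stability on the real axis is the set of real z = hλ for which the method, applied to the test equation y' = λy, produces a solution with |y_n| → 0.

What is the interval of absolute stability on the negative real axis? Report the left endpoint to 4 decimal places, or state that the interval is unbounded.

(−∞, 0) — no finite endpoint.

Test eqn y'=λy, z=hλ:
  y_{n+1} = y_n + z·[2/9·y_n + 7/9·y_{n+1}] ⇒ (1 − 7/9z)y_{n+1} = (1 + 2/9z)y_n
  Hence R(z) = (1 + 2/9z)/(1 − 7/9z).

Boundary: |R(x)|=1, x<0.
x=-1.22: |R|=0.3740
x=-2: |R|=0.2174
x=-10: |R|=0.1392
x=-100: |R|=0.2694
θ=7/9≥1/2 ⇒ |1+2/9x|<|1−7/9x| ∀x<0 ⇒ interval (−∞,0).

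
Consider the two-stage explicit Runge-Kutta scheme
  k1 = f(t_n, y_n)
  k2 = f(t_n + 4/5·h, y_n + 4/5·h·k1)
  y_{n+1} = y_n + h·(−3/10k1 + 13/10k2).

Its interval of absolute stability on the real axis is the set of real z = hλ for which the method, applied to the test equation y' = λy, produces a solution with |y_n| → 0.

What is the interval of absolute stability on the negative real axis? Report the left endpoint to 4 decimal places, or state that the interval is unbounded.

On y'=λy, z=hλ:
  k1=λy_n ⇒ h·k1=z·y_n;  k2=λ(1+4/5z)y_n ⇒ h·k2=z(1+4/5z)y_n
  y_{n+1}/y_n = 1 − 3/10z + 13/10z(1+4/5z) = 1 + z + 26/25z²
  Hence R(z) = 1 + z + 26/25z².

Solve |R(x)|<1 on ℝ⁻.
x=-1.58: |R|=2.0163
R=1: x+26/25x²=0 ⇒ x=−25/26=-0.9615; min R=1−1/(4·26/25)=0.7596>−1
Confirm numerically:
  x=-0.907: |R|=0.94855 <1
  x=-0.787: |R|=0.85714 <1
  x=-0.408: |R|=0.76512 <1
  x=-1.512: |R|=1.86559 >1
  x=-1.004: |R|=1.04434 >1
Stable set (-0.9615, 0).

(-0.9615, 0).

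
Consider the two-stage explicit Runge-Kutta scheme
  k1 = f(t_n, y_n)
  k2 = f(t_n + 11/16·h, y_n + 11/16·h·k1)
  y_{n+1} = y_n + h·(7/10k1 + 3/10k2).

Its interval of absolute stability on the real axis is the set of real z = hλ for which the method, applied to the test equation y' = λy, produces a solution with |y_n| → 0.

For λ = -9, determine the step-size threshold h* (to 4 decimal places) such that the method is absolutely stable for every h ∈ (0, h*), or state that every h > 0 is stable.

Test eqn y'=λy, z=hλ:
  k1=λy_n ⇒ h·k1=z·y_n;  k2=λ(1+11/16z)y_n ⇒ h·k2=z(1+11/16z)y_n
  y_{n+1}/y_n = 1 + 7/10z + 3/10z(1+11/16z) = 1 + z + 33/160z²
  Hence R(z) = 1 + z + 33/160z².

Find x<0 with |R(x)|<1.
x=-1.1: |R|=0.1496
R=1: x+33/160x²=0 ⇒ x=−160/33=-4.8485; min R=1−1/(4·33/160)=-0.2121>−1
Confirm numerically:
  x=-4.521: |R|=0.69463 <1
  x=-4.164: |R|=0.41215 <1
  x=-3.282: |R|=0.06037 <1
  x=-5.349: |R|=1.55218 >1
  x=-5.297: |R|=1.49001 >1
  x=-5.296: |R|=1.48882 >1
Interval (-4.8485, 0).

(-4.8485,0); λ=-9 ⇒ h* = (160/33)/9 = 0.5387.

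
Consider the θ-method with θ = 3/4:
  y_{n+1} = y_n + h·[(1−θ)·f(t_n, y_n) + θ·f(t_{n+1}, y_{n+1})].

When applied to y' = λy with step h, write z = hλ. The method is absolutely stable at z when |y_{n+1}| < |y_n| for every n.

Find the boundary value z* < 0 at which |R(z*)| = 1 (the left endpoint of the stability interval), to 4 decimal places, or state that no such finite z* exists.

interval (−∞, 0).

On y'=λy, z=hλ:
  y_{n+1} = y_n + z·[1/4·y_n + 3/4·y_{n+1}] ⇒ (1 − 3/4z)y_{n+1} = (1 + 1/4z)y_n
  R(z) = (1 + 1/4z)/(1 − 3/4z).

Find x<0 with |R(x)|<1.
x=-1.45: |R|=0.3054
x=-2: |R|=0.2000
x=-10: |R|=0.1765
x=-100: |R|=0.3158
θ=3/4≥1/2 ⇒ |1+1/4x|<|1−3/4x| ∀x<0 ⇒ stable on all of ℝ⁻.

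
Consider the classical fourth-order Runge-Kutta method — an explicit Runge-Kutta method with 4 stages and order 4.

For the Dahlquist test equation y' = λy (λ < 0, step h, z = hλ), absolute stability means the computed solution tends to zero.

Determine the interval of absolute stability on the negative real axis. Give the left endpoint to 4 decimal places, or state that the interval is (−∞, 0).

With y'=λy (z=hλ):
  order 4, 4-stage ⇒ R(z)=1+z+z^2/2+z^3/6+z^4/24
  (e.g. R(-0.93)=0.39956, |R|=0.39956)

Need |R(x)|<1, x<0.
x=-0.93: |R|=0.3996
|R(-2.77)|=0.9772 |R(-1.73)|=0.2767 |R(-1.61)|=0.2705
Bisect:
  x_lo=-3.6211 |R|=3.1856  x_hi=-0.2977 |R|=0.7425
  mid=-1.95944 |R|=0.32062 →hi
  mid=-2.79029 |R|=1.00756 →lo
  mid=-2.37486 |R|=0.53815 →hi
  mid=-2.58258 |R|=0.73498 →hi
  mid=-2.68643 |R|=0.86090 →hi
  mid=-2.73836 |R|=0.93152 →hi
  mid=-2.76433 |R|=0.96885 →hi
  ...
  [-2.78542,-2.78522] ⇒ x*=-2.7853
Interval (-2.7853, 0).

z∈(-2.7853,0).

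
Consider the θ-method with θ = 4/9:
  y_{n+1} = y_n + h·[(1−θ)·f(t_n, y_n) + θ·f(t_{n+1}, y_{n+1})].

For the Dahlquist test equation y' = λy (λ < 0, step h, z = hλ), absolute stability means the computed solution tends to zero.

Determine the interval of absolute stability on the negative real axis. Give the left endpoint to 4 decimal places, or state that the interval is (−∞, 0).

Set f=λy, z=hλ:
  y_{n+1} = y_n + z·[5/9·y_n + 4/9·y_{n+1}] ⇒ (1 − 4/9z)y_{n+1} = (1 + 5/9z)y_n
  Hence R(z) = (1 + 5/9z)/(1 − 4/9z).

Boundary: |R(x)|=1, x<0.
x=-1.49: |R|=0.1036
R=−1: 1+5/9x = −1+4/9x ⇒ -1/9x=2 ⇒ x=2/(-1/9)=-18.0000
Confirm numerically:
  x=-10.334: |R|=0.84770 <1
  x=-9.616: |R|=0.82336 <1
  x=-9.171: |R|=0.80674 <1
  x=-18.446: |R|=1.00539 >1
  x=-18.367: |R|=1.00445 >1
  x=-18.131: |R|=1.00161 >1
So |R|<1 on (-18.0000, 0).

z∈(-18.0000,0).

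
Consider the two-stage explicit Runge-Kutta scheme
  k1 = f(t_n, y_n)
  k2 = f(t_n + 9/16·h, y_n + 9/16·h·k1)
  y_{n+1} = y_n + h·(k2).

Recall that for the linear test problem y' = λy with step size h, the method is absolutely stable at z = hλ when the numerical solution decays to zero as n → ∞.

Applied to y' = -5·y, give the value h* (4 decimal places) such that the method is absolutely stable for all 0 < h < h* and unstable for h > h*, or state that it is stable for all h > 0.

(-1.7778,0); λ=-5 ⇒ h* = (16/9)/5 = 0.3556.

On y'=λy, z=hλ:
  k1=λy_n ⇒ h·k1=z·y_n;  k2=λ(1+9/16z)y_n ⇒ h·k2=z(1+9/16z)y_n
  y_{n+1}/y_n = 1 + z(1+9/16z) = 1 + z + 9/16z²
  Hence R(z) = 1 + z + 9/16z².

Boundary: |R(x)|=1, x<0.
x=-0.52: |R|=0.6321
R=1: x+9/16x²=0 ⇒ x=−16/9=-1.7778; min R=1−1/(4·9/16)=0.5556>−1
Confirm numerically:
  x=-1.716: |R|=0.94037 <1
  x=-1.447: |R|=0.73077 <1
  x=-1.124: |R|=0.58665 <1
  x=-2.262: |R|=1.61611 >1
  x=-1.825: |R|=1.04848 >1
  x=-1.822: |R|=1.04532 >1
Interval (-1.7778, 0).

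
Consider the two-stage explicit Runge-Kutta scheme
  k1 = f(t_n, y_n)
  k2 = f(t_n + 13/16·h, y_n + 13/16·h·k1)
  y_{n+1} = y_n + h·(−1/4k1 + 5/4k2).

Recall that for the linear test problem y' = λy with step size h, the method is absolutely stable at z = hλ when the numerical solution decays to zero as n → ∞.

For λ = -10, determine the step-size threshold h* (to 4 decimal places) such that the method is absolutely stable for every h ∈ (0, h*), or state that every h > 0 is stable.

Test eqn y'=λy, z=hλ:
  k1=λy_n ⇒ h·k1=z·y_n;  k2=λ(1+13/16z)y_n ⇒ h·k2=z(1+13/16z)y_n
  y_{n+1}/y_n = 1 − 1/4z + 5/4z(1+13/16z) = 1 + z + 65/64z²
  so R(z) = 1 + z + 65/64z².

Boundary: |R(x)|=1, x<0.
x=-0.89: |R|=0.9145
R=1: x+65/64x²=0 ⇒ x=−64/65=-0.9846; min R=1−1/(4·65/64)=0.7538>−1
Confirm numerically:
  x=-0.944: |R|=0.96106 <1
  x=-0.904: |R|=0.92599 <1
  x=-0.617: |R|=0.76964 <1
  x=-0.428: |R|=0.75805 <1
  x=-1.495: |R|=1.77495 >1
  x=-1.070: |R|=1.09279 >1
  x=-1.040: |R|=1.05850 >1
So |R|<1 on (-0.9846, 0).

(-0.9846,0); λ=-10 ⇒ h* = (64/65)/10 = 0.0985.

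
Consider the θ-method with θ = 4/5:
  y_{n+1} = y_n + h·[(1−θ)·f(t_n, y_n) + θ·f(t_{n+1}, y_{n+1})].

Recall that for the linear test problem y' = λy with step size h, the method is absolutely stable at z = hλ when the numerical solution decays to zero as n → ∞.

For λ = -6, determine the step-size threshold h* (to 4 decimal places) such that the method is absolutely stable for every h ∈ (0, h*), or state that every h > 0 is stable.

(−∞, 0) — no finite endpoint. Any h>0 works for λ=-6.

Set f=λy, z=hλ:
  y_{n+1} = y_n + z·[1/5·y_n + 4/5·y_{n+1}] ⇒ (1 − 4/5z)y_{n+1} = (1 + 1/5z)y_n
  Hence R(z) = (1 + 1/5z)/(1 − 4/5z).

Solve |R(x)|<1 on ℝ⁻.
x=-1.36: |R|=0.3487
x=-2: |R|=0.2308
x=-10: |R|=0.1111
x=-100: |R|=0.2346
θ=4/5≥1/2 ⇒ |1+1/5x|<|1−4/5x| ∀x<0 ⇒ interval (−∞,0).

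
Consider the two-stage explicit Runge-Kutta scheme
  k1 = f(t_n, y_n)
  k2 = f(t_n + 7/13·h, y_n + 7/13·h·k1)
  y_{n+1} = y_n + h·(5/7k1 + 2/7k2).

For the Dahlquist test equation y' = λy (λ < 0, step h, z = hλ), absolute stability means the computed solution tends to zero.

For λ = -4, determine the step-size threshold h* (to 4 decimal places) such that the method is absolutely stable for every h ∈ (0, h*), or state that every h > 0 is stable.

(-6.5000,0); λ=-4 ⇒ h* = (13/2)/4 = 1.6250.

With y'=λy (z=hλ):
  k1=λy_n ⇒ h·k1=z·y_n;  k2=λ(1+7/13z)y_n ⇒ h·k2=z(1+7/13z)y_n
  y_{n+1}/y_n = 1 + 5/7z + 2/7z(1+7/13z) = 1 + z + 2/13z²
  R(z) = 1 + z + 2/13z².

Solve |R(x)|<1 on ℝ⁻.
x=-0.8: |R|=0.2985
R=1: x+2/13x²=0 ⇒ x=−13/2=-6.5000; min R=1−1/(4·2/13)=-0.6250>−1
Confirm numerically:
  x=-3.972: |R|=0.54480 <1
  x=-3.910: |R|=0.55798 <1
  x=-3.795: |R|=0.57930 <1
  x=-6.586: |R|=1.08714 >1
  x=-6.522: |R|=1.02207 >1
Interval (-6.5000, 0).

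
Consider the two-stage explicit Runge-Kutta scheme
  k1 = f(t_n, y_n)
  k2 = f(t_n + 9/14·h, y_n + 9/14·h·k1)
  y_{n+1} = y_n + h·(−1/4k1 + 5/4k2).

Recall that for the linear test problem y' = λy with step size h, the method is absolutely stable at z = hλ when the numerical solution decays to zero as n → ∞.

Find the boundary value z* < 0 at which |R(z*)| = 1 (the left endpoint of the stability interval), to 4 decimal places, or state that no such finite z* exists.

With y'=λy (z=hλ):
  k1=λy_n ⇒ h·k1=z·y_n;  k2=λ(1+9/14z)y_n ⇒ h·k2=z(1+9/14z)y_n
  y_{n+1}/y_n = 1 − 1/4z + 5/4z(1+9/14z) = 1 + z + 45/56z²
  R(z) = 1 + z + 45/56z².

Find x<0 with |R(x)|<1.
x=-0.33: |R|=0.7575
R=1: x+45/56x²=0 ⇒ x=−56/45=-1.2444; min R=1−1/(4·45/56)=0.6889>−1
Confirm numerically:
  x=-1.183: |R|=0.94159 <1
  x=-1.025: |R|=0.81925 <1
  x=-0.933: |R|=0.76650 <1
  x=-1.839: |R|=1.87862 >1
  x=-1.472: |R|=1.26917 >1
So |R|<1 on (-1.2444, 0).

z* = -1.2444.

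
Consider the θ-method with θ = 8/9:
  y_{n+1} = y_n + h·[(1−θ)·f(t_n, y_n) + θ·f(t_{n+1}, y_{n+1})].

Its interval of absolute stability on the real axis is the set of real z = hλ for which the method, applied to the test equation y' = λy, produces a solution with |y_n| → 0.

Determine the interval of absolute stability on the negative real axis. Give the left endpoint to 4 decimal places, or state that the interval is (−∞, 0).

On y'=λy, z=hλ:
  y_{n+1} = y_n + z·[1/9·y_n + 8/9·y_{n+1}] ⇒ (1 − 8/9z)y_{n+1} = (1 + 1/9z)y_n
  Hence R(z) = (1 + 1/9z)/(1 − 8/9z).

Find x<0 with |R(x)|<1.
x=-1.4: |R|=0.3762
x=-2: |R|=0.2800
x=-10: |R|=0.0112
x=-100: |R|=0.1125
θ=8/9≥1/2 ⇒ |1+1/9x|<|1−8/9x| ∀x<0 ⇒ unbounded interval.

interval (−∞, 0).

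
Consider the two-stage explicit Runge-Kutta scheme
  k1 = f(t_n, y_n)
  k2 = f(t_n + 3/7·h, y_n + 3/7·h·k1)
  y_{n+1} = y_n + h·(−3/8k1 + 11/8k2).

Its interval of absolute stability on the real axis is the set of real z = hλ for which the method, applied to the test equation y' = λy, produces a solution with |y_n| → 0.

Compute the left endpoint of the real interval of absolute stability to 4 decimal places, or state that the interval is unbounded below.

left endpoint -1.6970.

With y'=λy (z=hλ):
  k1=λy_n ⇒ h·k1=z·y_n;  k2=λ(1+3/7z)y_n ⇒ h·k2=z(1+3/7z)y_n
  y_{n+1}/y_n = 1 − 3/8z + 11/8z(1+3/7z) = 1 + z + 33/56z²
  R(z) = 1 + z + 33/56z².

Find x<0 with |R(x)|<1.
x=-0.73: |R|=0.5840
R=1: x+33/56x²=0 ⇒ x=−56/33=-1.6970; min R=1−1/(4·33/56)=0.5758>−1
Confirm numerically:
  x=-1.594: |R|=0.90328 <1
  x=-1.501: |R|=0.82666 <1
  x=-1.000: |R|=0.58929 <1
  x=-1.885: |R|=1.20886 >1
  x=-1.733: |R|=1.03680 >1
Stable set (-1.6970, 0).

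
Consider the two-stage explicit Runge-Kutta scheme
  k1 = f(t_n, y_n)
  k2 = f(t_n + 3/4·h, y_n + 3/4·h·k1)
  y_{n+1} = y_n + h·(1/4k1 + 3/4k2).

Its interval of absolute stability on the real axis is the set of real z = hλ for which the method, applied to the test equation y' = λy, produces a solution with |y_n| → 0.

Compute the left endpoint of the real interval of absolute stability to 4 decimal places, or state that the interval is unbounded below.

Test eqn y'=λy, z=hλ:
  k1=λy_n ⇒ h·k1=z·y_n;  k2=λ(1+3/4z)y_n ⇒ h·k2=z(1+3/4z)y_n
  y_{n+1}/y_n = 1 + 1/4z + 3/4z(1+3/4z) = 1 + z + 9/16z²
  ⇒ R(z) = 1 + z + 9/16z².

Solve |R(x)|<1 on ℝ⁻.
x=-0.71: |R|=0.5736
R=1: x+9/16x²=0 ⇒ x=−16/9=-1.7778; min R=1−1/(4·9/16)=0.5556>−1
Confirm numerically:
  x=-1.597: |R|=0.83761 <1
  x=-1.332: |R|=0.66600 <1
  x=-0.884: |R|=0.55557 <1
  x=-0.778: |R|=0.56247 <1
  x=-2.235: |R|=1.57481 >1
  x=-2.114: |R|=1.39981 >1
  x=-1.839: |R|=1.06333 >1
Interval (-1.7778, 0).

left endpoint -1.7778.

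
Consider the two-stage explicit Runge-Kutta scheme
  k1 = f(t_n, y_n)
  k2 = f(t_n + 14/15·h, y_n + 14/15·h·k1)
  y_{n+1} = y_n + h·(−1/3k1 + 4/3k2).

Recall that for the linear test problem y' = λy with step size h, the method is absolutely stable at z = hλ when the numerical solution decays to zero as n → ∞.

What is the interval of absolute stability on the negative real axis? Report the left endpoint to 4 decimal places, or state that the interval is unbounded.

On y'=λy, z=hλ:
  k1=λy_n ⇒ h·k1=z·y_n;  k2=λ(1+14/15z)y_n ⇒ h·k2=z(1+14/15z)y_n
  y_{n+1}/y_n = 1 − 1/3z + 4/3z(1+14/15z) = 1 + z + 56/45z²
  Hence R(z) = 1 + z + 56/45z².

Find x<0 with |R(x)|<1.
x=-0.69: |R|=0.9025
R=1: x+56/45x²=0 ⇒ x=−45/56=-0.8036; min R=1−1/(4·56/45)=0.7991>−1
Confirm numerically:
  x=-0.606: |R|=0.85100 <1
  x=-0.494: |R|=0.80969 <1
  x=-0.383: |R|=0.79955 <1
  x=-1.399: |R|=2.03663 >1
  x=-1.361: |R|=1.94411 >1
  x=-0.930: |R|=1.14632 >1
Stable set (-0.8036, 0).

z∈(-0.8036,0).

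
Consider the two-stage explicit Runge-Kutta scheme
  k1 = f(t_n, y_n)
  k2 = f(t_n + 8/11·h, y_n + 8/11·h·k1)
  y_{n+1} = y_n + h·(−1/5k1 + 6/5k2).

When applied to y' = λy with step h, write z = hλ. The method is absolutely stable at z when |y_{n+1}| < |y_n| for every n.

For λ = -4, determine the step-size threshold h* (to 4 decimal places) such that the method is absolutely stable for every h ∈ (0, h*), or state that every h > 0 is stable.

Test eqn y'=λy, z=hλ:
  k1=λy_n ⇒ h·k1=z·y_n;  k2=λ(1+8/11z)y_n ⇒ h·k2=z(1+8/11z)y_n
  y_{n+1}/y_n = 1 − 1/5z + 6/5z(1+8/11z) = 1 + z + 48/55z²
  Hence R(z) = 1 + z + 48/55z².

Solve |R(x)|<1 on ℝ⁻.
x=-1.34: |R|=1.2271
R=1: x+48/55x²=0 ⇒ x=−55/48=-1.1458; min R=1−1/(4·48/55)=0.7135>−1
Confirm numerically:
  x=-0.839: |R|=0.77533 <1
  x=-0.613: |R|=0.71494 <1
  x=-0.611: |R|=0.71481 <1
  x=-1.524: |R|=1.50298 >1
  x=-1.203: |R|=1.06002 >1
  x=-1.192: |R|=1.04803 >1
So |R|<1 on (-1.1458, 0).

(-1.1458,0); λ=-4 ⇒ h* = (55/48)/4 = 0.2865.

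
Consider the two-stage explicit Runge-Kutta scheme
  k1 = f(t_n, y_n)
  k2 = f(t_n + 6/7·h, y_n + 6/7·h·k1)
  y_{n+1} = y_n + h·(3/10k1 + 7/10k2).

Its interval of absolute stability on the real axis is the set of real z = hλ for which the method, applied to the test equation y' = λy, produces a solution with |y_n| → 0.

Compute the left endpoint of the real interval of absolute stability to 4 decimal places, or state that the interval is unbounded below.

With y'=λy (z=hλ):
  k1=λy_n ⇒ h·k1=z·y_n;  k2=λ(1+6/7z)y_n ⇒ h·k2=z(1+6/7z)y_n
  y_{n+1}/y_n = 1 + 3/10z + 7/10z(1+6/7z) = 1 + z + 3/5z²
  so R(z) = 1 + z + 3/5z².

Find x<0 with |R(x)|<1.
x=-0.63: |R|=0.6081
R=1: x+3/5x²=0 ⇒ x=−5/3=-1.6667; min R=1−1/(4·3/5)=0.5833>−1
Confirm numerically:
  x=-1.525: |R|=0.87037 <1
  x=-1.355: |R|=0.74661 <1
  x=-1.199: |R|=0.66356 <1
  x=-0.771: |R|=0.58566 <1
  x=-2.009: |R|=1.41265 >1
  x=-1.960: |R|=1.34496 >1
  x=-1.928: |R|=1.30231 >1
So |R|<1 on (-1.6667, 0).

z* = -1.6667.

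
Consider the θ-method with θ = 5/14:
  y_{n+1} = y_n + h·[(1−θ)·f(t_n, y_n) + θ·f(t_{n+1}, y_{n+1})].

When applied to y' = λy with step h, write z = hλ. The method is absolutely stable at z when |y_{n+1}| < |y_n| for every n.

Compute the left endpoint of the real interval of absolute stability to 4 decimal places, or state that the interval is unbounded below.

With y'=λy (z=hλ):
  y_{n+1} = y_n + z·[9/14·y_n + 5/14·y_{n+1}] ⇒ (1 − 5/14z)y_{n+1} = (1 + 9/14z)y_n
  R(z) = (1 + 9/14z)/(1 − 5/14z).

Solve |R(x)|<1 on ℝ⁻.
x=-0.59: |R|=0.5127
R=−1: 1+9/14x = −1+5/14x ⇒ -2/7x=2 ⇒ x=2/(-2/7)=-7.0000
Confirm numerically:
  x=-6.192: |R|=0.92811 <1
  x=-6.013: |R|=0.91041 <1
  x=-4.275: |R|=0.69187 <1
  x=-7.446: |R|=1.03482 >1
  x=-7.171: |R|=1.01372 >1
So |R|<1 on (-7.0000, 0).

left endpoint -7.0000.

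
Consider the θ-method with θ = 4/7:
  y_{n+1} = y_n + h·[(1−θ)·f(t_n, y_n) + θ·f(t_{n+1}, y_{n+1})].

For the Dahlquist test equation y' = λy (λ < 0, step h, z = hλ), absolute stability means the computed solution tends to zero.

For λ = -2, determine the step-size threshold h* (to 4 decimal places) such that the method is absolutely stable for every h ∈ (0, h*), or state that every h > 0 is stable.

On y'=λy, z=hλ:
  y_{n+1} = y_n + z·[3/7·y_n + 4/7·y_{n+1}] ⇒ (1 − 4/7z)y_{n+1} = (1 + 3/7z)y_n
  ⇒ R(z) = (1 + 3/7z)/(1 − 4/7z).

Need |R(x)|<1, x<0.
x=-0.56: |R|=0.5758
x=-2: |R|=0.0667
x=-10: |R|=0.4894
x=-100: |R|=0.7199
θ=4/7≥1/2 ⇒ |1+3/7x|<|1−4/7x| ∀x<0 ⇒ unbounded interval.

interval (−∞, 0). Any h>0 works for λ=-2.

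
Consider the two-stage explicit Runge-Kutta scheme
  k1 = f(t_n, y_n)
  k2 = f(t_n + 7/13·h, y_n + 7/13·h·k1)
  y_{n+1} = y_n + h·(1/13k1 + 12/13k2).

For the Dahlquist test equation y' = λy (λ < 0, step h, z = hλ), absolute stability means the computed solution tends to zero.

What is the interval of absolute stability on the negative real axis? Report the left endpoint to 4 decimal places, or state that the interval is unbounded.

z∈(-2.0119,0).

Set f=λy, z=hλ:
  k1=λy_n ⇒ h·k1=z·y_n;  k2=λ(1+7/13z)y_n ⇒ h·k2=z(1+7/13z)y_n
  y_{n+1}/y_n = 1 + 1/13z + 12/13z(1+7/13z) = 1 + z + 84/169z²
  ⇒ R(z) = 1 + z + 84/169z².

Need |R(x)|<1, x<0.
x=-1.49: |R|=0.6135
R=1: x+84/169x²=0 ⇒ x=−169/84=-2.0119; min R=1−1/(4·84/169)=0.4970>−1
Confirm numerically:
  x=-1.371: |R|=0.56326 <1
  x=-1.209: |R|=0.51752 <1
  x=-1.202: |R|=0.51613 <1
  x=-2.604: |R|=1.76635 >1
  x=-2.458: |R|=1.54501 >1
Stable set (-2.0119, 0).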